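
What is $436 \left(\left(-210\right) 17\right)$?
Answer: $-1556520$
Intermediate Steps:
$436 \left(\left(-210\right) 17\right) = 436 \left(-3570\right) = -1556520$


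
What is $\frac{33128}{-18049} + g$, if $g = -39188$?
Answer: $- \frac{707337340}{18049} \approx -39190.0$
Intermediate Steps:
$\frac{33128}{-18049} + g = \frac{33128}{-18049} - 39188 = 33128 \left(- \frac{1}{18049}\right) - 39188 = - \frac{33128}{18049} - 39188 = - \frac{707337340}{18049}$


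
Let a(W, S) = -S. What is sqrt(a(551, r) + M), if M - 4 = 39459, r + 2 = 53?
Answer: 2*sqrt(9853) ≈ 198.52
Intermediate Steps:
r = 51 (r = -2 + 53 = 51)
M = 39463 (M = 4 + 39459 = 39463)
sqrt(a(551, r) + M) = sqrt(-1*51 + 39463) = sqrt(-51 + 39463) = sqrt(39412) = 2*sqrt(9853)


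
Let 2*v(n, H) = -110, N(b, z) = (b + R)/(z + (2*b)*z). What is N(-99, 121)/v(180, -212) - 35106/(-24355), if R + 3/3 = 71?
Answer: 9204897683/6386051485 ≈ 1.4414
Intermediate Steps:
R = 70 (R = -1 + 71 = 70)
N(b, z) = (70 + b)/(z + 2*b*z) (N(b, z) = (b + 70)/(z + (2*b)*z) = (70 + b)/(z + 2*b*z))
v(n, H) = -55 (v(n, H) = (½)*(-110) = -55)
N(-99, 121)/v(180, -212) - 35106/(-24355) = ((70 - 99)/(121*(1 + 2*(-99))))/(-55) - 35106/(-24355) = ((1/121)*(-29)/(1 - 198))*(-1/55) - 35106*(-1/24355) = ((1/121)*(-29)/(-197))*(-1/55) + 35106/24355 = ((1/121)*(-1/197)*(-29))*(-1/55) + 35106/24355 = (29/23837)*(-1/55) + 35106/24355 = -29/1311035 + 35106/24355 = 9204897683/6386051485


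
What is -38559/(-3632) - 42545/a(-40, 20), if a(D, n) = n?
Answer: -7687613/3632 ≈ -2116.6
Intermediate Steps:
-38559/(-3632) - 42545/a(-40, 20) = -38559/(-3632) - 42545/20 = -38559*(-1/3632) - 42545*1/20 = 38559/3632 - 8509/4 = -7687613/3632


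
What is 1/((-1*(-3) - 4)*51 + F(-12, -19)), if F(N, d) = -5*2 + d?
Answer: -1/80 ≈ -0.012500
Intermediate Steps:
F(N, d) = -10 + d
1/((-1*(-3) - 4)*51 + F(-12, -19)) = 1/((-1*(-3) - 4)*51 + (-10 - 19)) = 1/((3 - 4)*51 - 29) = 1/(-1*51 - 29) = 1/(-51 - 29) = 1/(-80) = -1/80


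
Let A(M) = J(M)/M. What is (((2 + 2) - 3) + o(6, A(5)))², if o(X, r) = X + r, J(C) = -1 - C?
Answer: 841/25 ≈ 33.640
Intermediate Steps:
A(M) = (-1 - M)/M
(((2 + 2) - 3) + o(6, A(5)))² = (((2 + 2) - 3) + (6 + (-1 - 1*5)/5))² = ((4 - 3) + (6 + (-1 - 5)/5))² = (1 + (6 + (⅕)*(-6)))² = (1 + (6 - 6/5))² = (1 + 24/5)² = (29/5)² = 841/25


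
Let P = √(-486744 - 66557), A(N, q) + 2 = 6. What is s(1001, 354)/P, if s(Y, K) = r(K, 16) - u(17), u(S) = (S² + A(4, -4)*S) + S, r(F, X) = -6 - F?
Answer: 734*I*√553301/553301 ≈ 0.98677*I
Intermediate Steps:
A(N, q) = 4 (A(N, q) = -2 + 6 = 4)
u(S) = S² + 5*S (u(S) = (S² + 4*S) + S = S² + 5*S)
P = I*√553301 (P = √(-553301) = I*√553301 ≈ 743.84*I)
s(Y, K) = -380 - K (s(Y, K) = (-6 - K) - 17*(5 + 17) = (-6 - K) - 17*22 = (-6 - K) - 1*374 = (-6 - K) - 374 = -380 - K)
s(1001, 354)/P = (-380 - 1*354)/((I*√553301)) = (-380 - 354)*(-I*√553301/553301) = -(-734)*I*√553301/553301 = 734*I*√553301/553301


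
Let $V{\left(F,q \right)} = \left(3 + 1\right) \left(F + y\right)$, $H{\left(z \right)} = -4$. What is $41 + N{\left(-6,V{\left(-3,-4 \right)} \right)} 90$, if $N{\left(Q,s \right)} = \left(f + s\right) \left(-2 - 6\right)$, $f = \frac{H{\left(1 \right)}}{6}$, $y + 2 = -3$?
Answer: $23561$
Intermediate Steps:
$y = -5$ ($y = -2 - 3 = -5$)
$f = - \frac{2}{3}$ ($f = - \frac{4}{6} = \left(-4\right) \frac{1}{6} = - \frac{2}{3} \approx -0.66667$)
$V{\left(F,q \right)} = -20 + 4 F$ ($V{\left(F,q \right)} = \left(3 + 1\right) \left(F - 5\right) = 4 \left(-5 + F\right) = -20 + 4 F$)
$N{\left(Q,s \right)} = \frac{16}{3} - 8 s$ ($N{\left(Q,s \right)} = \left(- \frac{2}{3} + s\right) \left(-2 - 6\right) = \left(- \frac{2}{3} + s\right) \left(-8\right) = \frac{16}{3} - 8 s$)
$41 + N{\left(-6,V{\left(-3,-4 \right)} \right)} 90 = 41 + \left(\frac{16}{3} - 8 \left(-20 + 4 \left(-3\right)\right)\right) 90 = 41 + \left(\frac{16}{3} - 8 \left(-20 - 12\right)\right) 90 = 41 + \left(\frac{16}{3} - -256\right) 90 = 41 + \left(\frac{16}{3} + 256\right) 90 = 41 + \frac{784}{3} \cdot 90 = 41 + 23520 = 23561$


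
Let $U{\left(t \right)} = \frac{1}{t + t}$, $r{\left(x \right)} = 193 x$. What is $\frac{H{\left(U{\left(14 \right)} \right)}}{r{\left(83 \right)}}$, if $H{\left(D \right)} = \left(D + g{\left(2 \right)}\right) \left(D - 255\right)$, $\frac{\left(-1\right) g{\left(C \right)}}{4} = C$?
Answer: $\frac{1591997}{12558896} \approx 0.12676$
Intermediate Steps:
$g{\left(C \right)} = - 4 C$
$U{\left(t \right)} = \frac{1}{2 t}$
$H{\left(D \right)} = \left(-255 + D\right) \left(-8 + D\right)$ ($H{\left(D \right)} = \left(D - 8\right) \left(D - 255\right) = \left(D - 8\right) \left(-255 + D\right) = \left(-8 + D\right) \left(-255 + D\right) = \left(-255 + D\right) \left(-8 + D\right)$)
$\frac{H{\left(U{\left(14 \right)} \right)}}{r{\left(83 \right)}} = \frac{2040 + \left(\frac{1}{2 \cdot 14}\right)^{2} - 263 \frac{1}{2 \cdot 14}}{193 \cdot 83} = \frac{2040 + \left(\frac{1}{2} \cdot \frac{1}{14}\right)^{2} - 263 \cdot \frac{1}{2} \cdot \frac{1}{14}}{16019} = \left(2040 + \left(\frac{1}{28}\right)^{2} - \frac{263}{28}\right) \frac{1}{16019} = \left(2040 + \frac{1}{784} - \frac{263}{28}\right) \frac{1}{16019} = \frac{1591997}{784} \cdot \frac{1}{16019} = \frac{1591997}{12558896}$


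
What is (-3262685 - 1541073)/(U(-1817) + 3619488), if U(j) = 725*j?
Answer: -4803758/2302163 ≈ -2.0866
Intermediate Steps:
(-3262685 - 1541073)/(U(-1817) + 3619488) = (-3262685 - 1541073)/(725*(-1817) + 3619488) = -4803758/(-1317325 + 3619488) = -4803758/2302163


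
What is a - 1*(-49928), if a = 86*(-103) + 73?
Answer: 41143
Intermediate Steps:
a = -8785 (a = -8858 + 73 = -8785)
a - 1*(-49928) = -8785 - 1*(-49928) = -8785 + 49928 = 41143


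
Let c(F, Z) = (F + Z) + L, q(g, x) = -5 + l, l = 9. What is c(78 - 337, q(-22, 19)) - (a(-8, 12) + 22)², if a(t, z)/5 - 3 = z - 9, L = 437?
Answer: -2522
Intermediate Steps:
a(t, z) = -30 + 5*z (a(t, z) = 15 + 5*(z - 9) = 15 + 5*(-9 + z) = 15 + (-45 + 5*z) = -30 + 5*z)
q(g, x) = 4 (q(g, x) = -5 + 9 = 4)
c(F, Z) = 437 + F + Z (c(F, Z) = (F + Z) + 437 = 437 + F + Z)
c(78 - 337, q(-22, 19)) - (a(-8, 12) + 22)² = (437 + (78 - 337) + 4) - ((-30 + 5*12) + 22)² = (437 - 259 + 4) - ((-30 + 60) + 22)² = 182 - (30 + 22)² = 182 - 1*52² = 182 - 1*2704 = 182 - 2704 = -2522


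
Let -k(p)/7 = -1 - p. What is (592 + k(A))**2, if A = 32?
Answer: 677329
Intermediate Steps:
k(p) = 7 + 7*p (k(p) = -7*(-1 - p) = 7 + 7*p)
(592 + k(A))**2 = (592 + (7 + 7*32))**2 = (592 + (7 + 224))**2 = (592 + 231)**2 = 823**2 = 677329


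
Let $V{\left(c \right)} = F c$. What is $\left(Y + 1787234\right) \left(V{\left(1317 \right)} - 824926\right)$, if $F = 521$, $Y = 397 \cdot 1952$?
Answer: $-355550878882$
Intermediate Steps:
$Y = 774944$
$V{\left(c \right)} = 521 c$
$\left(Y + 1787234\right) \left(V{\left(1317 \right)} - 824926\right) = \left(774944 + 1787234\right) \left(521 \cdot 1317 - 824926\right) = 2562178 \left(686157 - 824926\right) = 2562178 \left(-138769\right) = -355550878882$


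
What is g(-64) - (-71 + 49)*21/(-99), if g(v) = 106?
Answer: 304/3 ≈ 101.33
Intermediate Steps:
g(-64) - (-71 + 49)*21/(-99) = 106 - (-71 + 49)*21/(-99) = 106 - (-22)*21*(-1/99) = 106 - (-22)*(-7)/33 = 106 - 1*14/3 = 106 - 14/3 = 304/3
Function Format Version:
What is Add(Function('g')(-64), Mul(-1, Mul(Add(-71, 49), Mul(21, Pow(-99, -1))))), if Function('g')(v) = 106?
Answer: Rational(304, 3) ≈ 101.33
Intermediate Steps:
Add(Function('g')(-64), Mul(-1, Mul(Add(-71, 49), Mul(21, Pow(-99, -1))))) = Add(106, Mul(-1, Mul(Add(-71, 49), Mul(21, Pow(-99, -1))))) = Add(106, Mul(-1, Mul(-22, Mul(21, Rational(-1, 99))))) = Add(106, Mul(-1, Mul(-22, Rational(-7, 33)))) = Add(106, Mul(-1, Rational(14, 3))) = Add(106, Rational(-14, 3)) = Rational(304, 3)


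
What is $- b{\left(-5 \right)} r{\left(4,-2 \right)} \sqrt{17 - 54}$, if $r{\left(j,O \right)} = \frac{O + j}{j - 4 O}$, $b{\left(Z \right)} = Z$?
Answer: $\frac{5 i \sqrt{37}}{6} \approx 5.069 i$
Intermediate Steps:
$r{\left(j,O \right)} = \frac{O + j}{j - 4 O}$
$- b{\left(-5 \right)} r{\left(4,-2 \right)} \sqrt{17 - 54} = \left(-1\right) \left(-5\right) \frac{-2 + 4}{4 - -8} \sqrt{17 - 54} = 5 \frac{1}{4 + 8} \cdot 2 \sqrt{-37} = 5 \cdot \frac{1}{12} \cdot 2 i \sqrt{37} = 5 \cdot \frac{1}{6} i \sqrt{37} = \frac{5 i \sqrt{37}}{6}$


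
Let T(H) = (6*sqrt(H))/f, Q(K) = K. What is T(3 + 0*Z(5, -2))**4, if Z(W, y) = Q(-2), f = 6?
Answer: 9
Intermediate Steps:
Z(W, y) = -2
T(H) = sqrt(H) (T(H) = (6*sqrt(H))/6 = (6*sqrt(H))*(1/6) = sqrt(H))
T(3 + 0*Z(5, -2))**4 = (sqrt(3 + 0*(-2)))**4 = (sqrt(3 + 0))**4 = (sqrt(3))**4 = 9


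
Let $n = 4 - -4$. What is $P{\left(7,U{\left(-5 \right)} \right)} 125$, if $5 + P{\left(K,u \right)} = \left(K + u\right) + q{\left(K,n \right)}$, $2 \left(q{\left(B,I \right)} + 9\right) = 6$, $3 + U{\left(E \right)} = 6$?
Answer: $-125$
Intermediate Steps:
$U{\left(E \right)} = 3$ ($U{\left(E \right)} = -3 + 6 = 3$)
$n = 8$ ($n = 4 + 4 = 8$)
$q{\left(B,I \right)} = -6$ ($q{\left(B,I \right)} = -9 + \frac{1}{2} \cdot 6 = -9 + 3 = -6$)
$P{\left(K,u \right)} = -11 + K + u$ ($P{\left(K,u \right)} = -5 - \left(6 - K - u\right) = -5 + \left(-6 + K + u\right) = -11 + K + u$)
$P{\left(7,U{\left(-5 \right)} \right)} 125 = \left(-11 + 7 + 3\right) 125 = \left(-1\right) 125 = -125$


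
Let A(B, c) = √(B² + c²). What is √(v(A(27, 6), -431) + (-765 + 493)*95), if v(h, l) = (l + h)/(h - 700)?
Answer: √(-18087569 + 77517*√85)/√(700 - 3*√85) ≈ 160.75*I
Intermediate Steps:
v(h, l) = (h + l)/(-700 + h)
√(v(A(27, 6), -431) + (-765 + 493)*95) = √((√(27² + 6²) - 431)/(-700 + √(27² + 6²)) + (-765 + 493)*95) = √((√(729 + 36) - 431)/(-700 + √(729 + 36)) - 272*95) = √((√765 - 431)/(-700 + √765) - 25840) = √((3*√85 - 431)/(-700 + 3*√85) - 25840) = √((-431 + 3*√85)/(-700 + 3*√85) - 25840) = √(-25840 + (-431 + 3*√85)/(-700 + 3*√85))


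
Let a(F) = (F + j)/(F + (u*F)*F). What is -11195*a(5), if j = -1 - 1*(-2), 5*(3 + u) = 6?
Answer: 6717/4 ≈ 1679.3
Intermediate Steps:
u = -9/5 (u = -3 + (⅕)*6 = -3 + 6/5 = -9/5 ≈ -1.8000)
j = 1 (j = -1 + 2 = 1)
a(F) = (1 + F)/(F - 9*F²/5) (a(F) = (F + 1)/(F + (-9*F/5)*F) = (1 + F)/(F - 9*F²/5))
-11195*a(5) = -55975*(1 + 5)/(5*(5 - 9*5)) = -55975*6/(5*(5 - 45)) = -55975*6/(5*(-40)) = -55975*(-1)*6/(5*40) = -11195*(-3/20) = 6717/4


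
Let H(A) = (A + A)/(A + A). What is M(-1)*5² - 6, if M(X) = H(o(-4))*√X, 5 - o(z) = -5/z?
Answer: -6 + 25*I ≈ -6.0 + 25.0*I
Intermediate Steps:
o(z) = 5 + 5/z (o(z) = 5 - (-5)/z = 5 + 5/z)
H(A) = 1 (H(A) = (2*A)/((2*A)) = (2*A)*(1/(2*A)) = 1)
M(X) = √X (M(X) = 1*√X = √X)
M(-1)*5² - 6 = √(-1)*5² - 6 = I*25 - 6 = 25*I - 6 = -6 + 25*I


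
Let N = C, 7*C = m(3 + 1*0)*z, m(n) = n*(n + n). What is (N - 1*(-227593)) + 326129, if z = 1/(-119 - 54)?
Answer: 670557324/1211 ≈ 5.5372e+5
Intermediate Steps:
m(n) = 2*n**2 (m(n) = n*(2*n) = 2*n**2)
z = -1/173 (z = 1/(-173) = -1/173 ≈ -0.0057803)
C = -18/1211 (C = ((2*(3 + 1*0)**2)*(-1/173))/7 = ((2*(3 + 0)**2)*(-1/173))/7 = ((2*3**2)*(-1/173))/7 = ((2*9)*(-1/173))/7 = (18*(-1/173))/7 = (1/7)*(-18/173) = -18/1211 ≈ -0.014864)
N = -18/1211 ≈ -0.014864
(N - 1*(-227593)) + 326129 = (-18/1211 - 1*(-227593)) + 326129 = (-18/1211 + 227593) + 326129 = 275615105/1211 + 326129 = 670557324/1211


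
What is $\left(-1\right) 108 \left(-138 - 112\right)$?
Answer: $27000$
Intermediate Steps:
$\left(-1\right) 108 \left(-138 - 112\right) = \left(-108\right) \left(-250\right) = 27000$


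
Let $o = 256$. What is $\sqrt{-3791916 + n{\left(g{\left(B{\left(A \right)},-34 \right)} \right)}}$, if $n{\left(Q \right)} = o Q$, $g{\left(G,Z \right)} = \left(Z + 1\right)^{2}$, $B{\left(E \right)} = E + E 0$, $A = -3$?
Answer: $18 i \sqrt{10843} \approx 1874.3 i$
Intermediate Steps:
$B{\left(E \right)} = E$ ($B{\left(E \right)} = E + 0 = E$)
$g{\left(G,Z \right)} = \left(1 + Z\right)^{2}$
$n{\left(Q \right)} = 256 Q$
$\sqrt{-3791916 + n{\left(g{\left(B{\left(A \right)},-34 \right)} \right)}} = \sqrt{-3791916 + 256 \left(1 - 34\right)^{2}} = \sqrt{-3791916 + 256 \left(-33\right)^{2}} = \sqrt{-3791916 + 256 \cdot 1089} = \sqrt{-3791916 + 278784} = \sqrt{-3513132} = 18 i \sqrt{10843}$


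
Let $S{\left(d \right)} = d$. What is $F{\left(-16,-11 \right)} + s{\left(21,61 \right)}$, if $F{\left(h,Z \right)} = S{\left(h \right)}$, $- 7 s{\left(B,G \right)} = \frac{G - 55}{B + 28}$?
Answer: $- \frac{5494}{343} \approx -16.017$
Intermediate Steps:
$s{\left(B,G \right)} = - \frac{-55 + G}{7 \left(28 + B\right)}$ ($s{\left(B,G \right)} = - \frac{\left(G - 55\right) \frac{1}{B + 28}}{7} = - \frac{\left(-55 + G\right) \frac{1}{28 + B}}{7} = - \frac{\frac{1}{28 + B} \left(-55 + G\right)}{7} = - \frac{-55 + G}{7 \left(28 + B\right)}$)
$F{\left(h,Z \right)} = h$
$F{\left(-16,-11 \right)} + s{\left(21,61 \right)} = -16 + \frac{55 - 61}{7 \left(28 + 21\right)} = -16 + \frac{55 - 61}{7 \cdot 49} = -16 + \frac{1}{7} \cdot \frac{1}{49} \left(-6\right) = -16 - \frac{6}{343} = - \frac{5494}{343}$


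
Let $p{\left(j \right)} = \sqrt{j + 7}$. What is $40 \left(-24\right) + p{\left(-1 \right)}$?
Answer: $-960 + \sqrt{6} \approx -957.55$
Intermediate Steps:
$p{\left(j \right)} = \sqrt{7 + j}$
$40 \left(-24\right) + p{\left(-1 \right)} = 40 \left(-24\right) + \sqrt{7 - 1} = -960 + \sqrt{6}$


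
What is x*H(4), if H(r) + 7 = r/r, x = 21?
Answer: -126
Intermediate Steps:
H(r) = -6 (H(r) = -7 + r/r = -7 + 1 = -6)
x*H(4) = 21*(-6) = -126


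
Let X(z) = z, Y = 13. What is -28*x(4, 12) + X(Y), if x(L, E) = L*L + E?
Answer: -771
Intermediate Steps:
x(L, E) = E + L² (x(L, E) = L² + E = E + L²)
-28*x(4, 12) + X(Y) = -28*(12 + 4²) + 13 = -28*(12 + 16) + 13 = -28*28 + 13 = -784 + 13 = -771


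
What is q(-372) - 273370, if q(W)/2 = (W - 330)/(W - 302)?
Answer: -92124988/337 ≈ -2.7337e+5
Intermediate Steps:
q(W) = 2*(-330 + W)/(-302 + W) (q(W) = 2*((W - 330)/(W - 302)) = 2*((-330 + W)/(-302 + W)) = 2*(-330 + W)/(-302 + W))
q(-372) - 273370 = 2*(-330 - 372)/(-302 - 372) - 273370 = 2*(-702)/(-674) - 273370 = 2*(-1/674)*(-702) - 273370 = 702/337 - 273370 = -92124988/337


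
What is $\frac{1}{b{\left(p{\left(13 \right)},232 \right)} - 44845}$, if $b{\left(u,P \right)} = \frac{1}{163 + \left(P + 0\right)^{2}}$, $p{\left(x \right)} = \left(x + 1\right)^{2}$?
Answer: $- \frac{53987}{2421047014} \approx -2.2299 \cdot 10^{-5}$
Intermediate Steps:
$p{\left(x \right)} = \left(1 + x\right)^{2}$
$b{\left(u,P \right)} = \frac{1}{163 + P^{2}}$
$\frac{1}{b{\left(p{\left(13 \right)},232 \right)} - 44845} = \frac{1}{\frac{1}{163 + 232^{2}} - 44845} = \frac{1}{\frac{1}{163 + 53824} - 44845} = \frac{1}{\frac{1}{53987} - 44845} = \frac{1}{- \frac{2421047014}{53987}} = - \frac{53987}{2421047014}$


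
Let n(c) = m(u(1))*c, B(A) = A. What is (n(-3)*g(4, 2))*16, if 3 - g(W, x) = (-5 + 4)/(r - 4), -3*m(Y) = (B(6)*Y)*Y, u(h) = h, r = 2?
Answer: 240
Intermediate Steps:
m(Y) = -2*Y² (m(Y) = -6*Y*Y/3 = -2*Y²)
g(W, x) = 5/2 (g(W, x) = 3 - (-5 + 4)/(2 - 4) = 3 - (-1)/(-2) = 3 - (-1)*(-1)/2 = 3 - 1*½ = 3 - ½ = 5/2)
n(c) = -2*c (n(c) = (-2*1²)*c = (-2*1)*c = -2*c)
(n(-3)*g(4, 2))*16 = (-2*(-3)*(5/2))*16 = (6*(5/2))*16 = 15*16 = 240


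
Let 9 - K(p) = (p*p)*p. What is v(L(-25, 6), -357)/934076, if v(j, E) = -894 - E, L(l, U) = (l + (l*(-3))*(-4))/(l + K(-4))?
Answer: -537/934076 ≈ -0.00057490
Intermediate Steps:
K(p) = 9 - p³ (K(p) = 9 - p*p*p = 9 - p²*p = 9 - p³)
L(l, U) = 13*l/(73 + l) (L(l, U) = (l + (l*(-3))*(-4))/(l + (9 - 1*(-4)³)) = (l - 3*l*(-4))/(l + (9 - 1*(-64))) = (l + 12*l)/(l + (9 + 64)) = (13*l)/(l + 73) = (13*l)/(73 + l) = 13*l/(73 + l))
v(L(-25, 6), -357)/934076 = (-894 - 1*(-357))/934076 = (-894 + 357)*(1/934076) = -537*1/934076 = -537/934076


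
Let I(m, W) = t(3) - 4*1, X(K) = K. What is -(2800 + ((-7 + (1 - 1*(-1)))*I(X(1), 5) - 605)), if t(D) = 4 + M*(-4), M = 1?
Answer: -2215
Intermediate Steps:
t(D) = 0 (t(D) = 4 + 1*(-4) = 4 - 4 = 0)
I(m, W) = -4 (I(m, W) = 0 - 4*1 = 0 - 4 = -4)
-(2800 + ((-7 + (1 - 1*(-1)))*I(X(1), 5) - 605)) = -(2800 + ((-7 + (1 - 1*(-1)))*(-4) - 605)) = -(2800 + ((-7 + (1 + 1))*(-4) - 605)) = -(2800 + ((-7 + 2)*(-4) - 605)) = -(2800 + (-5*(-4) - 605)) = -(2800 + (20 - 605)) = -(2800 - 585) = -1*2215 = -2215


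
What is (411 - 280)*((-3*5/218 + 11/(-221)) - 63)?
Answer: -398361437/48178 ≈ -8268.5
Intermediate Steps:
(411 - 280)*((-3*5/218 + 11/(-221)) - 63) = 131*((-15*1/218 + 11*(-1/221)) - 63) = 131*((-15/218 - 11/221) - 63) = 131*(-5713/48178 - 63) = 131*(-3040927/48178) = -398361437/48178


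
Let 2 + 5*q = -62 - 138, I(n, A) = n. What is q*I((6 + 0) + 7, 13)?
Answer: -2626/5 ≈ -525.20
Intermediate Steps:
q = -202/5 (q = -2/5 + (-62 - 138)/5 = -2/5 + (1/5)*(-200) = -2/5 - 40 = -202/5 ≈ -40.400)
q*I((6 + 0) + 7, 13) = -202*((6 + 0) + 7)/5 = -202*(6 + 7)/5 = -202/5*13 = -2626/5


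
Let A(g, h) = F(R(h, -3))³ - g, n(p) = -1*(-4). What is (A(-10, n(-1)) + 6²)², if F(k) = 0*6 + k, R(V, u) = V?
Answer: 12100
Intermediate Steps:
n(p) = 4
F(k) = k (F(k) = 0 + k = k)
A(g, h) = h³ - g
(A(-10, n(-1)) + 6²)² = ((4³ - 1*(-10)) + 6²)² = ((64 + 10) + 36)² = (74 + 36)² = 110² = 12100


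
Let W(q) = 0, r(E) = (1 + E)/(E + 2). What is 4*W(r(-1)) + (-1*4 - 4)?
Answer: -8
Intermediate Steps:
r(E) = (1 + E)/(2 + E)
4*W(r(-1)) + (-1*4 - 4) = 4*0 + (-1*4 - 4) = 0 + (-4 - 4) = 0 - 8 = -8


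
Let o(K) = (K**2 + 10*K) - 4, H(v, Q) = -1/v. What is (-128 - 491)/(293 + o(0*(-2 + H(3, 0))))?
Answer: -619/289 ≈ -2.1419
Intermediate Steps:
o(K) = -4 + K**2 + 10*K
(-128 - 491)/(293 + o(0*(-2 + H(3, 0)))) = (-128 - 491)/(293 + (-4 + (0*(-2 - 1/3))**2 + 10*(0*(-2 - 1/3)))) = -619/(293 + (-4 + (0*(-2 - 1*1/3))**2 + 10*(0*(-2 - 1*1/3)))) = -619/(293 + (-4 + (0*(-2 - 1/3))**2 + 10*(0*(-2 - 1/3)))) = -619/(293 + (-4 + (0*(-7/3))**2 + 10*(0*(-7/3)))) = -619/(293 + (-4 + 0**2 + 10*0)) = -619/(293 + (-4 + 0 + 0)) = -619/(293 - 4) = -619/289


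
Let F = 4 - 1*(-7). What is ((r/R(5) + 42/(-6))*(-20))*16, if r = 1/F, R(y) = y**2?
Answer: 123136/55 ≈ 2238.8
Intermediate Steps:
F = 11 (F = 4 + 7 = 11)
r = 1/11 ≈ 0.090909
((r/R(5) + 42/(-6))*(-20))*16 = ((1/(11*(5**2)) + 42/(-6))*(-20))*16 = (((1/11)/25 + 42*(-1/6))*(-20))*16 = (((1/11)*(1/25) - 7)*(-20))*16 = ((1/275 - 7)*(-20))*16 = -1924/275*(-20)*16 = (7696/55)*16 = 123136/55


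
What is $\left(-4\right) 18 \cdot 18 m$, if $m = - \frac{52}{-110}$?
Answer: $- \frac{33696}{55} \approx -612.65$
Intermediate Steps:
$m = \frac{26}{55}$ ($m = \left(-52\right) \left(- \frac{1}{110}\right) = \frac{26}{55} \approx 0.47273$)
$\left(-4\right) 18 \cdot 18 m = \left(-4\right) 18 \cdot 18 \cdot \frac{26}{55} = \left(-72\right) 18 \cdot \frac{26}{55} = \left(-1296\right) \frac{26}{55} = - \frac{33696}{55}$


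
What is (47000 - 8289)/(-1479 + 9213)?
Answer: 38711/7734 ≈ 5.0053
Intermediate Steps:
(47000 - 8289)/(-1479 + 9213) = 38711/7734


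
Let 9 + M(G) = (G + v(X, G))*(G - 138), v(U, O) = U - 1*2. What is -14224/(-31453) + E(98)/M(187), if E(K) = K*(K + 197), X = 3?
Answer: 1040209702/289461959 ≈ 3.5936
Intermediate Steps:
v(U, O) = -2 + U (v(U, O) = U - 2 = -2 + U)
E(K) = K*(197 + K)
M(G) = -9 + (1 + G)*(-138 + G) (M(G) = -9 + (G + (-2 + 3))*(G - 138) = -9 + (G + 1)*(-138 + G) = -9 + (1 + G)*(-138 + G))
-14224/(-31453) + E(98)/M(187) = -14224/(-31453) + (98*(197 + 98))/(-147 + 187**2 - 137*187) = -14224*(-1/31453) + (98*295)/(-147 + 34969 - 25619) = 14224/31453 + 28910/9203 = 1040209702/289461959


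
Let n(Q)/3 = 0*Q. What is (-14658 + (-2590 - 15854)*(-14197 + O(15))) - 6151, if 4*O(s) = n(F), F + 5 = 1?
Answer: 261828659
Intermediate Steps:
F = -4 (F = -5 + 1 = -4)
n(Q) = 0 (n(Q) = 3*(0*Q) = 3*0 = 0)
O(s) = 0 (O(s) = (¼)*0 = 0)
(-14658 + (-2590 - 15854)*(-14197 + O(15))) - 6151 = (-14658 + (-2590 - 15854)*(-14197 + 0)) - 6151 = (-14658 - 18444*(-14197)) - 6151 = (-14658 + 261849468) - 6151 = 261834810 - 6151 = 261828659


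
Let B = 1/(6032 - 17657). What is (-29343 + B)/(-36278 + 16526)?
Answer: 42639047/28702125 ≈ 1.4856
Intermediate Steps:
B = -1/11625 (B = 1/(-11625) = -1/11625 ≈ -8.6021e-5)
(-29343 + B)/(-36278 + 16526) = (-29343 - 1/11625)/(-36278 + 16526) = -341112376/11625/(-19752) = -341112376/11625*(-1/19752) = 42639047/28702125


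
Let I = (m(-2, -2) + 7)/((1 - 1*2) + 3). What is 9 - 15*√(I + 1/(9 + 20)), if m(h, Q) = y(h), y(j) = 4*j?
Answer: 9 - 45*I*√174/58 ≈ 9.0 - 10.234*I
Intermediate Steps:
m(h, Q) = 4*h
I = -½ (I = (4*(-2) + 7)/((1 - 1*2) + 3) = (-8 + 7)/((1 - 2) + 3) = -1/(-1 + 3) = -1/2 = -1*½ = -½ ≈ -0.50000)
9 - 15*√(I + 1/(9 + 20)) = 9 - 15*√(-½ + 1/(9 + 20)) = 9 - 15*√(-½ + 1/29) = 9 - 45*I*√174/58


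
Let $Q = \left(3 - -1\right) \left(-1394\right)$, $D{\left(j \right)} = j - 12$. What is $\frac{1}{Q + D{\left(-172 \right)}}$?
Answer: $- \frac{1}{5760} \approx -0.00017361$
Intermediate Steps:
$D{\left(j \right)} = -12 + j$ ($D{\left(j \right)} = j - 12 = -12 + j$)
$Q = -5576$ ($Q = \left(3 + 1\right) \left(-1394\right) = 4 \left(-1394\right) = -5576$)
$\frac{1}{Q + D{\left(-172 \right)}} = \frac{1}{-5576 - 184} = \frac{1}{-5760} = - \frac{1}{5760}$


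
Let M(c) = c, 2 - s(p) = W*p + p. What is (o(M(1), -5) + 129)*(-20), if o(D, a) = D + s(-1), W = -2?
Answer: -2620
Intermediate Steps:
s(p) = 2 + p (s(p) = 2 - (-2*p + p) = 2 - (-1)*p = 2 + p)
o(D, a) = 1 + D (o(D, a) = D + (2 - 1) = D + 1 = 1 + D)
(o(M(1), -5) + 129)*(-20) = ((1 + 1) + 129)*(-20) = (2 + 129)*(-20) = 131*(-20) = -2620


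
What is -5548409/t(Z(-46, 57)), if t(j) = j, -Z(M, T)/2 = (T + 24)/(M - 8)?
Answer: -5548409/3 ≈ -1.8495e+6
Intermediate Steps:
Z(M, T) = -2*(24 + T)/(-8 + M) (Z(M, T) = -2*(T + 24)/(M - 8) = -2*(24 + T)/(-8 + M))
-5548409/t(Z(-46, 57)) = -5548409*(-8 - 46)/(2*(-24 - 1*57)) = -5548409*(-27/(-24 - 57)) = -5548409/(2*(-1/54)*(-81)) = -5548409/3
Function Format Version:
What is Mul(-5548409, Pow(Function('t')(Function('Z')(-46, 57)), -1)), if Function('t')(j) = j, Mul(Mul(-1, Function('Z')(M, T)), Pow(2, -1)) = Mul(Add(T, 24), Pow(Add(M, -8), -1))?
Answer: Rational(-5548409, 3) ≈ -1.8495e+6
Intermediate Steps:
Function('Z')(M, T) = Mul(-2, Pow(Add(-8, M), -1), Add(24, T)) (Function('Z')(M, T) = Mul(-2, Mul(Add(T, 24), Pow(Add(M, -8), -1))) = Mul(-2, Mul(Add(24, T), Pow(Add(-8, M), -1))) = Mul(-2, Mul(Pow(Add(-8, M), -1), Add(24, T))) = Mul(-2, Pow(Add(-8, M), -1), Add(24, T)))
Mul(-5548409, Pow(Function('t')(Function('Z')(-46, 57)), -1)) = Mul(-5548409, Pow(Mul(2, Pow(Add(-8, -46), -1), Add(-24, Mul(-1, 57))), -1)) = Mul(-5548409, Pow(Mul(2, Pow(-54, -1), Add(-24, -57)), -1)) = Mul(-5548409, Pow(Mul(2, Rational(-1, 54), -81), -1)) = Mul(-5548409, Pow(3, -1)) = Mul(-5548409, Rational(1, 3)) = Rational(-5548409, 3)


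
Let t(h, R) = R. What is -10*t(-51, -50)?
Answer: 500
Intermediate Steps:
-10*t(-51, -50) = -10*(-50) = 500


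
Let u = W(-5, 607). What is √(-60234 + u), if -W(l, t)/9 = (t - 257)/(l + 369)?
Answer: I*√40724034/26 ≈ 245.44*I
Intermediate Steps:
W(l, t) = -9*(-257 + t)/(369 + l) (W(l, t) = -9*(t - 257)/(l + 369) = -9*(-257 + t)/(369 + l))
u = -225/26 (u = 9*(257 - 1*607)/(369 - 5) = 9*(257 - 607)/364 = 9*(1/364)*(-350) = -225/26 ≈ -8.6538)
√(-60234 + u) = √(-60234 - 225/26) = √(-1566309/26) = I*√40724034/26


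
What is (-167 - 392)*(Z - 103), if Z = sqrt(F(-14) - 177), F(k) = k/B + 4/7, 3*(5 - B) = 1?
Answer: 57577 - 1118*I*sqrt(2198)/7 ≈ 57577.0 - 7487.9*I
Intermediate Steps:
B = 14/3 (B = 5 - 1/3*1 = 5 - 1/3 = 14/3 ≈ 4.6667)
F(k) = 4/7 + 3*k/14 (F(k) = k/(14/3) + 4/7 = k*(3/14) + 4*(1/7) = 3*k/14 + 4/7 = 4/7 + 3*k/14)
Z = 2*I*sqrt(2198)/7 (Z = sqrt((4/7 + (3/14)*(-14)) - 177) = sqrt((4/7 - 3) - 177) = sqrt(-17/7 - 177) = sqrt(-1256/7) = 2*I*sqrt(2198)/7 ≈ 13.395*I)
(-167 - 392)*(Z - 103) = (-167 - 392)*(2*I*sqrt(2198)/7 - 103) = -559*(-103 + 2*I*sqrt(2198)/7) = 57577 - 1118*I*sqrt(2198)/7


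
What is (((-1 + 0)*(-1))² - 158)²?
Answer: 24649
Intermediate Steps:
(((-1 + 0)*(-1))² - 158)² = ((-1*(-1))² - 158)² = (1² - 158)² = (1 - 158)² = (-157)² = 24649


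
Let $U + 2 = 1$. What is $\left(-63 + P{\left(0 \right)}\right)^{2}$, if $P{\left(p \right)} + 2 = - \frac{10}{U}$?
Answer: $3025$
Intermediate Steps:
$U = -1$ ($U = -2 + 1 = -1$)
$P{\left(p \right)} = 8$ ($P{\left(p \right)} = -2 - \frac{10}{-1} = -2 - -10 = -2 + 10 = 8$)
$\left(-63 + P{\left(0 \right)}\right)^{2} = \left(-63 + 8\right)^{2} = \left(-55\right)^{2} = 3025$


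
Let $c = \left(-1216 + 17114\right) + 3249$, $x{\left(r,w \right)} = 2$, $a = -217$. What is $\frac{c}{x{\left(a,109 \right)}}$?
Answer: $\frac{19147}{2} \approx 9573.5$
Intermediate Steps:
$c = 19147$ ($c = 15898 + 3249 = 19147$)
$\frac{c}{x{\left(a,109 \right)}} = \frac{19147}{2}$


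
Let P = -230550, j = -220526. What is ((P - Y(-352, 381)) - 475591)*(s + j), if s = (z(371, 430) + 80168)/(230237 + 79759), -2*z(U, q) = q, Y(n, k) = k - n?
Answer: 8053898270226697/51666 ≈ 1.5588e+11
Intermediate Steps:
z(U, q) = -q/2
s = 26651/103332 (s = (-½*430 + 80168)/(230237 + 79759) = (-215 + 80168)/309996 = 79953*(1/309996) = 26651/103332 ≈ 0.25792)
((P - Y(-352, 381)) - 475591)*(s + j) = ((-230550 - (381 - 1*(-352))) - 475591)*(26651/103332 - 220526) = ((-230550 - (381 + 352)) - 475591)*(-22787365981/103332) = ((-230550 - 1*733) - 475591)*(-22787365981/103332) = ((-230550 - 733) - 475591)*(-22787365981/103332) = (-231283 - 475591)*(-22787365981/103332) = -706874*(-22787365981/103332) = 8053898270226697/51666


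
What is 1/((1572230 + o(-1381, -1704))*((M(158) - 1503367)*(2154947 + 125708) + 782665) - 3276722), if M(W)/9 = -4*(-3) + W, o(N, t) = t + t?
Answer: -1/5373484058729665262 ≈ -1.8610e-19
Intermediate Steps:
o(N, t) = 2*t
M(W) = 108 + 9*W (M(W) = 9*(-4*(-3) + W) = 9*(12 + W) = 108 + 9*W)
1/((1572230 + o(-1381, -1704))*((M(158) - 1503367)*(2154947 + 125708) + 782665) - 3276722) = 1/((1572230 + 2*(-1704))*(((108 + 9*158) - 1503367)*(2154947 + 125708) + 782665) - 3276722) = 1/((1572230 - 3408)*(((108 + 1422) - 1503367)*2280655 + 782665) - 3276722) = 1/(1568822*((1530 - 1503367)*2280655 + 782665) - 3276722) = 1/(1568822*(-1501837*2280655 + 782665) - 3276722) = 1/(1568822*(-3425172063235 + 782665) - 3276722) = 1/(1568822*(-3425171280570) - 3276722) = 1/(-5373484058726388540 - 3276722) = 1/(-5373484058729665262) = -1/5373484058729665262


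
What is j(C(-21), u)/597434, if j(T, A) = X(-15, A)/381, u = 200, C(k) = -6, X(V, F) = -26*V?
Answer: 65/37937059 ≈ 1.7134e-6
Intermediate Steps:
j(T, A) = 130/127 (j(T, A) = -26*(-15)/381 = 390*(1/381) = 130/127)
j(C(-21), u)/597434 = (130/127)/597434 = (130/127)*(1/597434) = 65/37937059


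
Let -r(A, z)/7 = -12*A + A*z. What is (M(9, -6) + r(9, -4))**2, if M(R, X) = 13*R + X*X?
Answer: 1347921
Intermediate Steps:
r(A, z) = 84*A - 7*A*z (r(A, z) = -7*(-12*A + A*z) = 84*A - 7*A*z)
M(R, X) = X**2 + 13*R (M(R, X) = 13*R + X**2 = X**2 + 13*R)
(M(9, -6) + r(9, -4))**2 = (((-6)**2 + 13*9) + 7*9*(12 - 1*(-4)))**2 = ((36 + 117) + 7*9*(12 + 4))**2 = (153 + 7*9*16)**2 = (153 + 1008)**2 = 1161**2 = 1347921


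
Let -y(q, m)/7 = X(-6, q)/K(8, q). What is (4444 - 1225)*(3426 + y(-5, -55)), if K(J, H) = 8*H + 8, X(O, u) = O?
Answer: 176385105/16 ≈ 1.1024e+7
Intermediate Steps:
K(J, H) = 8 + 8*H
y(q, m) = 42/(8 + 8*q) (y(q, m) = -(-42)/(8 + 8*q) = 42/(8 + 8*q))
(4444 - 1225)*(3426 + y(-5, -55)) = (4444 - 1225)*(3426 + 21/(4*(1 - 5))) = 3219*(3426 + (21/4)/(-4)) = 3219*(3426 + (21/4)*(-¼)) = 3219*(3426 - 21/16) = 3219*(54795/16) = 176385105/16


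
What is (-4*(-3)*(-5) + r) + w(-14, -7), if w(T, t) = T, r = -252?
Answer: -326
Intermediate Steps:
(-4*(-3)*(-5) + r) + w(-14, -7) = (-4*(-3)*(-5) - 252) - 14 = (12*(-5) - 252) - 14 = (-60 - 252) - 14 = -312 - 14 = -326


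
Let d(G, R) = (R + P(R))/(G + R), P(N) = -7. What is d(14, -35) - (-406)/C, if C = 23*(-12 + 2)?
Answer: 27/115 ≈ 0.23478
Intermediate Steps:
C = -230 (C = 23*(-10) = -230)
d(G, R) = (-7 + R)/(G + R) (d(G, R) = (R - 7)/(G + R) = (-7 + R)/(G + R))
d(14, -35) - (-406)/C = (-7 - 35)/(14 - 35) - (-406)/(-230) = -42/(-21) - (-406)*(-1)/230 = -1/21*(-42) - 1*203/115 = 2 - 203/115 = 27/115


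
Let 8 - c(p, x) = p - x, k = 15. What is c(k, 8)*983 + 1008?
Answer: 1991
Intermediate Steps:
c(p, x) = 8 + x - p (c(p, x) = 8 - (p - x) = 8 + (x - p) = 8 + x - p)
c(k, 8)*983 + 1008 = (8 + 8 - 1*15)*983 + 1008 = (8 + 8 - 15)*983 + 1008 = 1*983 + 1008 = 983 + 1008 = 1991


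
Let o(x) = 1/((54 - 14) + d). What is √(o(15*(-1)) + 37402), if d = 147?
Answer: 5*√52316429/187 ≈ 193.40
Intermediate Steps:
o(x) = 1/187 (o(x) = 1/((54 - 14) + 147) = 1/(40 + 147) = 1/187)
√(o(15*(-1)) + 37402) = √(1/187 + 37402) = √(6994175/187) = 5*√52316429/187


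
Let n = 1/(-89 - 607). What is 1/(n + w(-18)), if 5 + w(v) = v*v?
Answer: 696/222023 ≈ 0.0031348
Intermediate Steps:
n = -1/696 (n = 1/(-696) = -1/696 ≈ -0.0014368)
w(v) = -5 + v**2 (w(v) = -5 + v*v = -5 + v**2)
1/(n + w(-18)) = 1/(-1/696 + (-5 + (-18)**2)) = 1/(-1/696 + (-5 + 324)) = 1/(-1/696 + 319) = 1/(222023/696) = 696/222023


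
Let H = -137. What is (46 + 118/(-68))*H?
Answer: -206185/34 ≈ -6064.3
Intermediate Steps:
(46 + 118/(-68))*H = (46 + 118/(-68))*(-137) = (46 + 118*(-1/68))*(-137) = (46 - 59/34)*(-137) = (1505/34)*(-137) = -206185/34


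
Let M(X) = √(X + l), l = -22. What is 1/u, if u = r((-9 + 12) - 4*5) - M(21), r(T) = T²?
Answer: 289/83522 + I/83522 ≈ 0.0034602 + 1.1973e-5*I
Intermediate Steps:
M(X) = √(-22 + X) (M(X) = √(X - 22) = √(-22 + X))
u = 289 - I (u = ((-9 + 12) - 4*5)² - √(-22 + 21) = (3 - 1*20)² - √(-1) = (3 - 20)² - I = (-17)² - I = 289 - I ≈ 289.0 - 1.0*I)
1/u = 1/(289 - I) = (289 + I)/83522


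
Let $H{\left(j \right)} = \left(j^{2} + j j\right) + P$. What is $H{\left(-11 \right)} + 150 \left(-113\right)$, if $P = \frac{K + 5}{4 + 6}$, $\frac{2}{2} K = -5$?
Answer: $-16708$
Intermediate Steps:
$K = -5$
$P = 0$ ($P = \frac{-5 + 5}{4 + 6} = \frac{0}{10} = 0 \cdot \frac{1}{10} = 0$)
$H{\left(j \right)} = 2 j^{2}$ ($H{\left(j \right)} = \left(j^{2} + j j\right) + 0 = \left(j^{2} + j^{2}\right) + 0 = 2 j^{2} + 0 = 2 j^{2}$)
$H{\left(-11 \right)} + 150 \left(-113\right) = 2 \left(-11\right)^{2} + 150 \left(-113\right) = 2 \cdot 121 - 16950 = 242 - 16950 = -16708$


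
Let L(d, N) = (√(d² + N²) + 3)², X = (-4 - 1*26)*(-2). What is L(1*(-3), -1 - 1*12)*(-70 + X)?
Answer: -1870 - 60*√178 ≈ -2670.5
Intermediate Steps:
X = 60 (X = (-4 - 26)*(-2) = -30*(-2) = 60)
L(d, N) = (3 + √(N² + d²))² (L(d, N) = (√(N² + d²) + 3)² = (3 + √(N² + d²))²)
L(1*(-3), -1 - 1*12)*(-70 + X) = (3 + √((-1 - 1*12)² + (1*(-3))²))²*(-70 + 60) = (3 + √((-1 - 12)² + (-3)²))²*(-10) = (3 + √((-13)² + 9))²*(-10) = (3 + √(169 + 9))²*(-10) = (3 + √178)²*(-10) = -10*(3 + √178)²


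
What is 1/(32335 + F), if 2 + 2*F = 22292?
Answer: 1/43480 ≈ 2.2999e-5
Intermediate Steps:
F = 11145 (F = -1 + (½)*22292 = -1 + 11146 = 11145)
1/(32335 + F) = 1/(32335 + 11145) = 1/43480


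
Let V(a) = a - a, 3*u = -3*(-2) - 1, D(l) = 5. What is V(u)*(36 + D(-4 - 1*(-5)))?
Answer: 0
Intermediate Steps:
u = 5/3 (u = (-3*(-2) - 1)/3 = (6 - 1)/3 = (⅓)*5 = 5/3 ≈ 1.6667)
V(a) = 0
V(u)*(36 + D(-4 - 1*(-5))) = 0*(36 + 5) = 0*41 = 0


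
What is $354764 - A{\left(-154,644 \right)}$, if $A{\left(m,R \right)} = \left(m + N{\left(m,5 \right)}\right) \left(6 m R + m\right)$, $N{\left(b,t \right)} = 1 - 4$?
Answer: $-93093206$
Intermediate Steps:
$N{\left(b,t \right)} = -3$ ($N{\left(b,t \right)} = 1 - 4 = -3$)
$A{\left(m,R \right)} = \left(-3 + m\right) \left(m + 6 R m\right)$ ($A{\left(m,R \right)} = \left(m - 3\right) \left(6 m R + m\right) = \left(-3 + m\right) \left(6 R m + m\right) = \left(-3 + m\right) \left(m + 6 R m\right)$)
$354764 - A{\left(-154,644 \right)} = 354764 - - 154 \left(-3 - 154 - 11592 + 6 \cdot 644 \left(-154\right)\right) = 354764 - - 154 \left(-3 - 154 - 11592 - 595056\right) = 354764 - \left(-154\right) \left(-606805\right) = 354764 - 93447970 = -93093206$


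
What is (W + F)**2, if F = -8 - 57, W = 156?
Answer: 8281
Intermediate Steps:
F = -65
(W + F)**2 = (156 - 65)**2 = 91**2 = 8281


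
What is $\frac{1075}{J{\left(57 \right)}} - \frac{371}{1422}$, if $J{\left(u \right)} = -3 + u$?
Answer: $\frac{41906}{2133} \approx 19.647$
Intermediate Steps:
$\frac{1075}{J{\left(57 \right)}} - \frac{371}{1422} = \frac{1075}{-3 + 57} - \frac{371}{1422} = \frac{1075}{54} - \frac{371}{1422} = \frac{41906}{2133}$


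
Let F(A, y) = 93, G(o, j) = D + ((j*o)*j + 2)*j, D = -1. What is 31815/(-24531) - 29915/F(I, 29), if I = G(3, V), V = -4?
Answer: -7922620/24531 ≈ -322.96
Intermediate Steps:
G(o, j) = -1 + j*(2 + o*j²) (G(o, j) = -1 + ((j*o)*j + 2)*j = -1 + (o*j² + 2)*j = -1 + (2 + o*j²)*j = -1 + j*(2 + o*j²))
I = -201 (I = -1 + 2*(-4) + 3*(-4)³ = -1 - 8 + 3*(-64) = -1 - 8 - 192 = -201)
31815/(-24531) - 29915/F(I, 29) = 31815/(-24531) - 29915/93 = 31815*(-1/24531) - 29915*1/93 = -10605/8177 - 965/3 = -7922620/24531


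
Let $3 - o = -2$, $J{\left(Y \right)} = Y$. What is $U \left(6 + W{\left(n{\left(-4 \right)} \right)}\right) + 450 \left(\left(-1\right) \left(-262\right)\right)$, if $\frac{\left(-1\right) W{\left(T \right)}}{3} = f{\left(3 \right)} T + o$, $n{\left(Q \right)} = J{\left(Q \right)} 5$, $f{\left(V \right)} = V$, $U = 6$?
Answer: $118926$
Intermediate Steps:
$n{\left(Q \right)} = 5 Q$ ($n{\left(Q \right)} = Q 5 = 5 Q$)
$o = 5$ ($o = 3 - -2 = 3 + 2 = 5$)
$W{\left(T \right)} = -15 - 9 T$ ($W{\left(T \right)} = - 3 \left(3 T + 5\right) = - 3 \left(5 + 3 T\right) = -15 - 9 T$)
$U \left(6 + W{\left(n{\left(-4 \right)} \right)}\right) + 450 \left(\left(-1\right) \left(-262\right)\right) = 6 \left(6 - \left(15 + 9 \cdot 5 \left(-4\right)\right)\right) + 450 \left(\left(-1\right) \left(-262\right)\right) = 6 \left(6 - -165\right) + 450 \cdot 262 = 6 \left(6 + \left(-15 + 180\right)\right) + 117900 = 6 \left(6 + 165\right) + 117900 = 6 \cdot 171 + 117900 = 1026 + 117900 = 118926$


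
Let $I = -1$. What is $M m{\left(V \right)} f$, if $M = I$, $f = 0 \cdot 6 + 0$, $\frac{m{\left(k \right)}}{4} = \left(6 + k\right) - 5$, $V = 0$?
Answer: $0$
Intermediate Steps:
$m{\left(k \right)} = 4 + 4 k$ ($m{\left(k \right)} = 4 \left(\left(6 + k\right) - 5\right) = 4 \left(1 + k\right) = 4 + 4 k$)
$f = 0$ ($f = 0 + 0 = 0$)
$M = -1$
$M m{\left(V \right)} f = - (4 + 4 \cdot 0) 0 = - (4 + 0) 0 = \left(-1\right) 4 \cdot 0 = \left(-4\right) 0 = 0$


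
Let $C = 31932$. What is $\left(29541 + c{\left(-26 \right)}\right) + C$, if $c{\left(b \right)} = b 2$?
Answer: $61421$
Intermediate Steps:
$c{\left(b \right)} = 2 b$
$\left(29541 + c{\left(-26 \right)}\right) + C = \left(29541 + 2 \left(-26\right)\right) + 31932 = \left(29541 - 52\right) + 31932 = 29489 + 31932 = 61421$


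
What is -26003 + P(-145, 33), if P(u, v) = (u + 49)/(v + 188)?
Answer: -5746759/221 ≈ -26003.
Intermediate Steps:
P(u, v) = (49 + u)/(188 + v)
-26003 + P(-145, 33) = -26003 + (49 - 145)/(188 + 33) = -26003 - 96/221 = -5746759/221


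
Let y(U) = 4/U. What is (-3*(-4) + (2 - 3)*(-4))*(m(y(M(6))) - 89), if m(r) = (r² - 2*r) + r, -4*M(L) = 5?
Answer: -30224/25 ≈ -1209.0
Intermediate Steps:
M(L) = -5/4 (M(L) = -¼*5 = -5/4)
m(r) = r² - r
(-3*(-4) + (2 - 3)*(-4))*(m(y(M(6))) - 89) = (-3*(-4) + (2 - 3)*(-4))*((4/(-5/4))*(-1 + 4/(-5/4)) - 89) = (12 - 1*(-4))*((4*(-⅘))*(-1 + 4*(-⅘)) - 89) = (12 + 4)*(-16*(-1 - 16/5)/5 - 89) = 16*(-16/5*(-21/5) - 89) = 16*(336/25 - 89) = 16*(-1889/25) = -30224/25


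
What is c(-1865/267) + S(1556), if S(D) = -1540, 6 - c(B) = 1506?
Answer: -3040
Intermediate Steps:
c(B) = -1500 (c(B) = 6 - 1*1506 = 6 - 1506 = -1500)
c(-1865/267) + S(1556) = -1500 - 1540 = -3040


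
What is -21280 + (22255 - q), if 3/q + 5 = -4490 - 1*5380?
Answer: 9628128/9875 ≈ 975.00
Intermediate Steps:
q = -3/9875 (q = 3/(-5 + (-4490 - 1*5380)) = 3/(-5 + (-4490 - 5380)) = 3/(-5 - 9870) = 3/(-9875) = 3*(-1/9875) = -3/9875 ≈ -0.00030380)
-21280 + (22255 - q) = -21280 + (22255 - 1*(-3/9875)) = -21280 + (22255 + 3/9875) = -21280 + 219768128/9875 = 9628128/9875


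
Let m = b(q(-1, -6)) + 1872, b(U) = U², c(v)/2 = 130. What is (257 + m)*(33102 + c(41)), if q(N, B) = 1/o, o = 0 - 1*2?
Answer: 142072077/2 ≈ 7.1036e+7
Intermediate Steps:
c(v) = 260 (c(v) = 2*130 = 260)
o = -2 (o = 0 - 2 = -2)
q(N, B) = -½ (q(N, B) = 1/(-2) = -½)
m = 7489/4 (m = (-½)² + 1872 = ¼ + 1872 = 7489/4 ≈ 1872.3)
(257 + m)*(33102 + c(41)) = (257 + 7489/4)*(33102 + 260) = (8517/4)*33362 = 142072077/2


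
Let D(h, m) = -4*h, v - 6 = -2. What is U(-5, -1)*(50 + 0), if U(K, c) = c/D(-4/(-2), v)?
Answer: 25/4 ≈ 6.2500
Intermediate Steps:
v = 4 (v = 6 - 2 = 4)
U(K, c) = -c/8 (U(K, c) = c/((-(-16)/(-2))) = c/((-(-16)*(-1)/2)) = c/((-4*2)) = c/(-8) = c*(-⅛) = -c/8)
U(-5, -1)*(50 + 0) = (-⅛*(-1))*(50 + 0) = (⅛)*50 = 25/4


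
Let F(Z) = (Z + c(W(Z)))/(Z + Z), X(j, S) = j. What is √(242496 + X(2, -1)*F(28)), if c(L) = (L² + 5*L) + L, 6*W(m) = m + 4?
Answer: √106942129/21 ≈ 492.44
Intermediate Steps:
W(m) = ⅔ + m/6 (W(m) = (m + 4)/6 = (4 + m)/6 = ⅔ + m/6)
c(L) = L² + 6*L
F(Z) = (Z + (⅔ + Z/6)*(20/3 + Z/6))/(2*Z) (F(Z) = (Z + (⅔ + Z/6)*(6 + (⅔ + Z/6)))/(Z + Z) = (Z + (⅔ + Z/6)*(20/3 + Z/6))/((2*Z)) = (Z + (⅔ + Z/6)*(20/3 + Z/6))*(1/(2*Z)) = (Z + (⅔ + Z/6)*(20/3 + Z/6))/(2*Z))
√(242496 + X(2, -1)*F(28)) = √(242496 + 2*((1/72)*(160 + 28² + 80*28)/28)) = √(242496 + 2*((1/72)*(1/28)*(160 + 784 + 2240))) = √(242496 + 2*((1/72)*(1/28)*3184)) = √(242496 + 2*(199/126)) = √(242496 + 199/63) = √(15277447/63) = √106942129/21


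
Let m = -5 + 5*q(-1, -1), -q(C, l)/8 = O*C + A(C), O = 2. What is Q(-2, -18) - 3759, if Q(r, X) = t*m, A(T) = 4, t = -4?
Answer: -3419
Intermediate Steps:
q(C, l) = -32 - 16*C (q(C, l) = -8*(2*C + 4) = -8*(4 + 2*C) = -32 - 16*C)
m = -85 (m = -5 + 5*(-32 - 16*(-1)) = -5 + 5*(-32 + 16) = -5 + 5*(-16) = -5 - 80 = -85)
Q(r, X) = 340 (Q(r, X) = -4*(-85) = 340)
Q(-2, -18) - 3759 = 340 - 3759 = -3419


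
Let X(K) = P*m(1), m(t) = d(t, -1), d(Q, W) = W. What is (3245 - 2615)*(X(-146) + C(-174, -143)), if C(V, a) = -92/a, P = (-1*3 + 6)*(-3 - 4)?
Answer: 1949850/143 ≈ 13635.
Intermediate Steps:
m(t) = -1
P = -21 (P = (-3 + 6)*(-7) = 3*(-7) = -21)
X(K) = 21 (X(K) = -21*(-1) = 21)
(3245 - 2615)*(X(-146) + C(-174, -143)) = (3245 - 2615)*(21 - 92/(-143)) = 630*(21 - 92*(-1/143)) = 630*(21 + 92/143) = 630*(3095/143) = 1949850/143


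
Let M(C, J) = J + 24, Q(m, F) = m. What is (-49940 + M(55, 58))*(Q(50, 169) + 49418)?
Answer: -2466375544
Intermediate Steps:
M(C, J) = 24 + J
(-49940 + M(55, 58))*(Q(50, 169) + 49418) = (-49940 + (24 + 58))*(50 + 49418) = (-49940 + 82)*49468 = -49858*49468 = -2466375544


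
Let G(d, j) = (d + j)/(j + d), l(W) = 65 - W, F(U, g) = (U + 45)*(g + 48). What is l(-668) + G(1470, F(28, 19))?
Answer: 734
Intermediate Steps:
F(U, g) = (45 + U)*(48 + g)
G(d, j) = 1 (G(d, j) = (d + j)/(d + j) = 1)
l(-668) + G(1470, F(28, 19)) = (65 - 1*(-668)) + 1 = (65 + 668) + 1 = 733 + 1 = 734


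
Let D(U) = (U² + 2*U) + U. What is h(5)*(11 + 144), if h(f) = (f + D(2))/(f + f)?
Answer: 465/2 ≈ 232.50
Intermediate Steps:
D(U) = U² + 3*U
h(f) = (10 + f)/(2*f) (h(f) = (f + 2*(3 + 2))/(f + f) = (f + 2*5)/((2*f)) = (f + 10)*(1/(2*f)) = (10 + f)*(1/(2*f)) = (10 + f)/(2*f))
h(5)*(11 + 144) = ((½)*(10 + 5)/5)*(11 + 144) = ((½)*(⅕)*15)*155 = (3/2)*155 = 465/2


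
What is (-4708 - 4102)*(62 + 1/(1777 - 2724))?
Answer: -517261530/947 ≈ -5.4621e+5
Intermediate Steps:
(-4708 - 4102)*(62 + 1/(1777 - 2724)) = -8810*(62 + 1/(-947)) = -8810*(62 - 1/947) = -8810*58713/947 = -517261530/947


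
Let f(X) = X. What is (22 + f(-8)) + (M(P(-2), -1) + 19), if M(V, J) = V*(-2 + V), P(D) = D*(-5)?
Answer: 113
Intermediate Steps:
P(D) = -5*D
(22 + f(-8)) + (M(P(-2), -1) + 19) = (22 - 8) + ((-5*(-2))*(-2 - 5*(-2)) + 19) = 14 + (10*(-2 + 10) + 19) = 14 + (10*8 + 19) = 14 + (80 + 19) = 14 + 99 = 113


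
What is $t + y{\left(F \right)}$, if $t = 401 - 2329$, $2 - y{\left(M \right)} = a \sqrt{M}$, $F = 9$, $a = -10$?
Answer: $-1896$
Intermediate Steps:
$y{\left(M \right)} = 2 + 10 \sqrt{M}$ ($y{\left(M \right)} = 2 - - 10 \sqrt{M} = 2 + 10 \sqrt{M}$)
$t = -1928$ ($t = 401 - 2329 = -1928$)
$t + y{\left(F \right)} = -1928 + \left(2 + 10 \sqrt{9}\right) = -1928 + \left(2 + 10 \cdot 3\right) = -1928 + \left(2 + 30\right) = -1928 + 32 = -1896$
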